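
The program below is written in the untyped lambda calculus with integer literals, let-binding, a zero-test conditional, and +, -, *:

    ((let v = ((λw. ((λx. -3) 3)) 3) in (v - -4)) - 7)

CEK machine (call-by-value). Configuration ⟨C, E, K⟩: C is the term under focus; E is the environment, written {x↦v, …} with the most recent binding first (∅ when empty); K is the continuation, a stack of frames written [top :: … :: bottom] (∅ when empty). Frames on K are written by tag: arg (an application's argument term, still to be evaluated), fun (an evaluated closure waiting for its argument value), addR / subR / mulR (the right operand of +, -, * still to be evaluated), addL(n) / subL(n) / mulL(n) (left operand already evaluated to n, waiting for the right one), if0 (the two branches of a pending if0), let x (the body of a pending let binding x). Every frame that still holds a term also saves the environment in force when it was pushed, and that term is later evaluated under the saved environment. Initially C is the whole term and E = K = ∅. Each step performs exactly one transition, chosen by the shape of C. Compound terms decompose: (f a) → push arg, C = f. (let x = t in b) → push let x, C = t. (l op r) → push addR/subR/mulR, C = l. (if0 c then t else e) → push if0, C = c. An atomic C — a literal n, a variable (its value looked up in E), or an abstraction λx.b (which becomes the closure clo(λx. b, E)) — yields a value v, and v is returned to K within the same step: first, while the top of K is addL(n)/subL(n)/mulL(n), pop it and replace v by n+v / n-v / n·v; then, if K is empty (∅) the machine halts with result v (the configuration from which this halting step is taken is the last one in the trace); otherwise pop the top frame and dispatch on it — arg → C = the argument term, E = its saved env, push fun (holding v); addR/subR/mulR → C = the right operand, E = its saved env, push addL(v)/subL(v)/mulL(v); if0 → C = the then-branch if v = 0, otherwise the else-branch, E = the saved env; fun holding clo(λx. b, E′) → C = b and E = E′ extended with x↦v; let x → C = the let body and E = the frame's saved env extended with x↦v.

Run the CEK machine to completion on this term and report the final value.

[0] <C=((let v = ((λw. ((λx. -3) 3)) 3) in (v - -4)) - 7), E=∅, K=∅>
[1] <C=(let v = ((λw. ((λx. -3) 3)) 3) in (v - -4)), E=∅, K=[subR]>
[2] <C=((λw. ((λx. -3) 3)) 3), E=∅, K=[let v :: subR]>
[3] <C=(λw. ((λx. -3) 3)), E=∅, K=[arg :: let v :: subR]>
[4] <C=3, E=∅, K=[fun :: let v :: subR]>
[5] <C=((λx. -3) 3), E={w↦3}, K=[let v :: subR]>
[6] <C=(λx. -3), E={w↦3}, K=[arg :: let v :: subR]>
[7] <C=3, E={w↦3}, K=[fun :: let v :: subR]>
[8] <C=-3, E={x↦3, w↦3}, K=[let v :: subR]>
[9] <C=(v - -4), E={v↦-3}, K=[subR]>
[10] <C=v, E={v↦-3}, K=[subR :: subR]>
[11] <C=-4, E={v↦-3}, K=[subL(-3) :: subR]>
[12] <C=7, E=∅, K=[subL(1)]>
→ final value -6

Answer: -6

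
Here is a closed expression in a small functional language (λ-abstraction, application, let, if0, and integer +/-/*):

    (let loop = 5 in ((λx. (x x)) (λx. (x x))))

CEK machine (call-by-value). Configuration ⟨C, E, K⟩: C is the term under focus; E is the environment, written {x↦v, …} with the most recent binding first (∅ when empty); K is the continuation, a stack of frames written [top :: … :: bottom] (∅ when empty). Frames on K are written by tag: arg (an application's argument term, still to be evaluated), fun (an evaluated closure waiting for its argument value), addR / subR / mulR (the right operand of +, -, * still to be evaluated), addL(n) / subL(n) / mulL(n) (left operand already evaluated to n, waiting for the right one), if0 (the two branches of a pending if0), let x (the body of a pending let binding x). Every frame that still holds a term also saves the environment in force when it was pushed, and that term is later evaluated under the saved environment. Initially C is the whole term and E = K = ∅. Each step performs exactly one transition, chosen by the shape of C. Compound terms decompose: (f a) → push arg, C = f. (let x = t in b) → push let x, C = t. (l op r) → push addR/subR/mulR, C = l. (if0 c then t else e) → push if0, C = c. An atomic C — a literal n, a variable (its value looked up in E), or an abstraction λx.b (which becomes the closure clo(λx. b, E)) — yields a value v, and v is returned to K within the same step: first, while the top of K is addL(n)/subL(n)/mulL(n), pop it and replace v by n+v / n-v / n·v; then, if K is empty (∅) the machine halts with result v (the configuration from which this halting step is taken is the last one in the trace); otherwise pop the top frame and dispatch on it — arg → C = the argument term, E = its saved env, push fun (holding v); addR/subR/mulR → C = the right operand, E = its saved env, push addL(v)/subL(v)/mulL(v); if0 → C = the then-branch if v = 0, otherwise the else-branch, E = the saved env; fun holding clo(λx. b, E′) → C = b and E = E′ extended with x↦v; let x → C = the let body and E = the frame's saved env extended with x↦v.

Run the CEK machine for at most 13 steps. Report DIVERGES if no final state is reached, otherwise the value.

t=0: <C=(let loop = 5 in ((λx. (x x)) (λx. (x x)))), E=∅, K=∅>
t=1: <C=5, E=∅, K=[let loop]>
t=2: <C=((λx. (x x)) (λx. (x x))), E={loop↦5}, K=∅>
t=3: <C=(λx. (x x)), E={loop↦5}, K=[arg]>
t=4: <C=(λx. (x x)), E={loop↦5}, K=[fun]>
t=5: <C=(x x), E={x↦clo(λx. (x x), {loop↦5}), loop↦5}, K=∅>
t=6: <C=x, E={x↦clo(λx. (x x), {loop↦5}), loop↦5}, K=[arg]>
t=7: <C=x, E={x↦clo(λx. (x x), {loop↦5}), loop↦5}, K=[fun]>
… configuration repeats with period 3 (steps 5–7 recur indefinitely) …

Answer: DIVERGES (no final state within 13 steps)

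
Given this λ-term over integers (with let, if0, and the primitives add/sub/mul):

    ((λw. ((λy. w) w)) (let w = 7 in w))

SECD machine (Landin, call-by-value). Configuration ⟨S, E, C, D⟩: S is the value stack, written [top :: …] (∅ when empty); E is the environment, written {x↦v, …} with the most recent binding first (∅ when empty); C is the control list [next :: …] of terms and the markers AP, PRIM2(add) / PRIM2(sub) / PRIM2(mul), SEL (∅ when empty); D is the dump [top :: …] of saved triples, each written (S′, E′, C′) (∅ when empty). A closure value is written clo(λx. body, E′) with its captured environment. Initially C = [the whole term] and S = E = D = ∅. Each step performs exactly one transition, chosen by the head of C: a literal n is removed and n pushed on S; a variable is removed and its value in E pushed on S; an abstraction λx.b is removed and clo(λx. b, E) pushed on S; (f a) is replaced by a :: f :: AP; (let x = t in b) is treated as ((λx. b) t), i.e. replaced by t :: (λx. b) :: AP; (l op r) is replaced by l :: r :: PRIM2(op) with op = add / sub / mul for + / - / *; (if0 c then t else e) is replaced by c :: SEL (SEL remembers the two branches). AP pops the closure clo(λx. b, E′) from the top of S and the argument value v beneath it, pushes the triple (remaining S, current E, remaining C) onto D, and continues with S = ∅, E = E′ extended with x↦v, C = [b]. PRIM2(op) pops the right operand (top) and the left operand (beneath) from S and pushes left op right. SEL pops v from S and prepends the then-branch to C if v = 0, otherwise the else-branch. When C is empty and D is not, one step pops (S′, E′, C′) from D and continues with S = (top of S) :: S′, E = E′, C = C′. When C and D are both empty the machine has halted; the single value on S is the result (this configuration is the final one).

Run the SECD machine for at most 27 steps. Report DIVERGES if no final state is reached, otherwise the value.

Answer: 7

Machine steps:
0. ⟨S=∅; E=∅; C=[((λw. ((λy. w) w)) (let w = 7 in w))]; D=∅⟩
1. ⟨S=∅; E=∅; C=[(let w = 7 in w) :: (λw. ((λy. w) w)) :: AP]; D=∅⟩
2. ⟨S=∅; E=∅; C=[7 :: (λw. w) :: AP :: (λw. ((λy. w) w)) :: AP]; D=∅⟩
3. ⟨S=[7]; E=∅; C=[(λw. w) :: AP :: (λw. ((λy. w) w)) :: AP]; D=∅⟩
4. ⟨S=[clo(λw. w, ∅) :: 7]; E=∅; C=[AP :: (λw. ((λy. w) w)) :: AP]; D=∅⟩
5. ⟨S=∅; E={w↦7}; C=[w]; D=[(∅, ∅, [(λw. ((λy. w) w)) :: AP])]⟩
6. ⟨S=[7]; E={w↦7}; C=∅; D=[(∅, ∅, [(λw. ((λy. w) w)) :: AP])]⟩
7. ⟨S=[7]; E=∅; C=[(λw. ((λy. w) w)) :: AP]; D=∅⟩
8. ⟨S=[clo(λw. ((λy. w) w), ∅) :: 7]; E=∅; C=[AP]; D=∅⟩
9. ⟨S=∅; E={w↦7}; C=[((λy. w) w)]; D=[(∅, ∅, ∅)]⟩
10. ⟨S=∅; E={w↦7}; C=[w :: (λy. w) :: AP]; D=[(∅, ∅, ∅)]⟩
11. ⟨S=[7]; E={w↦7}; C=[(λy. w) :: AP]; D=[(∅, ∅, ∅)]⟩
12. ⟨S=[clo(λy. w, {w↦7}) :: 7]; E={w↦7}; C=[AP]; D=[(∅, ∅, ∅)]⟩
13. ⟨S=∅; E={y↦7, w↦7}; C=[w]; D=[(∅, {w↦7}, ∅) :: (∅, ∅, ∅)]⟩
14. ⟨S=[7]; E={y↦7, w↦7}; C=∅; D=[(∅, {w↦7}, ∅) :: (∅, ∅, ∅)]⟩
15. ⟨S=[7]; E={w↦7}; C=∅; D=[(∅, ∅, ∅)]⟩
16. ⟨S=[7]; E=∅; C=∅; D=∅⟩
→ final value 7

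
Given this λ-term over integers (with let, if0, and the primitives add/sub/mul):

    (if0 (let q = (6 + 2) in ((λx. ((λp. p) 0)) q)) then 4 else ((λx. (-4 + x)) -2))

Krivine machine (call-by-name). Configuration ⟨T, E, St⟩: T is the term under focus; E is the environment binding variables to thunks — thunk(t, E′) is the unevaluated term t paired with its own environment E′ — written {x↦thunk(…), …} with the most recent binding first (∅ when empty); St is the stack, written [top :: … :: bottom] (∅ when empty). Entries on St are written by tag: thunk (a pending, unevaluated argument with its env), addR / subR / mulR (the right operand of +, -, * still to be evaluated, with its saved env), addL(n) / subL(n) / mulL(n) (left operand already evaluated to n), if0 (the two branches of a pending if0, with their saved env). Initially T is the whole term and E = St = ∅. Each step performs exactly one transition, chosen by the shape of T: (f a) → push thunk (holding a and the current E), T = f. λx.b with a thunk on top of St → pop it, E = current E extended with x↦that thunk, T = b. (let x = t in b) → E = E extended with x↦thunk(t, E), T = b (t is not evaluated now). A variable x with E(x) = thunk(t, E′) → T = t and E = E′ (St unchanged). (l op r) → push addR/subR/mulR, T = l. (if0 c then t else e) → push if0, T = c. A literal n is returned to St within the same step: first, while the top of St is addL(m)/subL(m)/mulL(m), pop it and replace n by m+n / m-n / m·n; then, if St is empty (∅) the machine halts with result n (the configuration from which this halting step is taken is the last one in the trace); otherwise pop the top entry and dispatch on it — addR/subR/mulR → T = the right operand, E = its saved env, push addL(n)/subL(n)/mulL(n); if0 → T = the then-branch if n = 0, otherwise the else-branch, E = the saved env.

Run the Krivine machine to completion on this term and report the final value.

Answer: 4

Derivation:
[0] <T=(if0 (let q = (6 + 2) in ((λx. ((λp. p) 0)) q)) then 4 else ((λx. (-4 + x)) -2)), E=∅, St=∅>
[1] <T=(let q = (6 + 2) in ((λx. ((λp. p) 0)) q)), E=∅, St=[if0]>
[2] <T=((λx. ((λp. p) 0)) q), E={q↦thunk((6 + 2), ∅)}, St=[if0]>
[3] <T=(λx. ((λp. p) 0)), E={q↦thunk((6 + 2), ∅)}, St=[thunk :: if0]>
[4] <T=((λp. p) 0), E={x↦thunk(q, {q↦thunk((6 + 2), ∅)}), q↦thunk((6 + 2), ∅)}, St=[if0]>
[5] <T=(λp. p), E={x↦thunk(q, {q↦thunk((6 + 2), ∅)}), q↦thunk((6 + 2), ∅)}, St=[thunk :: if0]>
[6] <T=p, E={p↦thunk(0, {x↦thunk(q, {q↦thunk((6 + 2), ∅)}), q↦thunk((6 + 2), ∅)}), x↦thunk(q, {q↦thunk((6 + 2), ∅)}), q↦thunk((6 + 2), ∅)}, St=[if0]>
[7] <T=0, E={x↦thunk(q, {q↦thunk((6 + 2), ∅)}), q↦thunk((6 + 2), ∅)}, St=[if0]>
[8] <T=4, E=∅, St=∅>
→ final value 4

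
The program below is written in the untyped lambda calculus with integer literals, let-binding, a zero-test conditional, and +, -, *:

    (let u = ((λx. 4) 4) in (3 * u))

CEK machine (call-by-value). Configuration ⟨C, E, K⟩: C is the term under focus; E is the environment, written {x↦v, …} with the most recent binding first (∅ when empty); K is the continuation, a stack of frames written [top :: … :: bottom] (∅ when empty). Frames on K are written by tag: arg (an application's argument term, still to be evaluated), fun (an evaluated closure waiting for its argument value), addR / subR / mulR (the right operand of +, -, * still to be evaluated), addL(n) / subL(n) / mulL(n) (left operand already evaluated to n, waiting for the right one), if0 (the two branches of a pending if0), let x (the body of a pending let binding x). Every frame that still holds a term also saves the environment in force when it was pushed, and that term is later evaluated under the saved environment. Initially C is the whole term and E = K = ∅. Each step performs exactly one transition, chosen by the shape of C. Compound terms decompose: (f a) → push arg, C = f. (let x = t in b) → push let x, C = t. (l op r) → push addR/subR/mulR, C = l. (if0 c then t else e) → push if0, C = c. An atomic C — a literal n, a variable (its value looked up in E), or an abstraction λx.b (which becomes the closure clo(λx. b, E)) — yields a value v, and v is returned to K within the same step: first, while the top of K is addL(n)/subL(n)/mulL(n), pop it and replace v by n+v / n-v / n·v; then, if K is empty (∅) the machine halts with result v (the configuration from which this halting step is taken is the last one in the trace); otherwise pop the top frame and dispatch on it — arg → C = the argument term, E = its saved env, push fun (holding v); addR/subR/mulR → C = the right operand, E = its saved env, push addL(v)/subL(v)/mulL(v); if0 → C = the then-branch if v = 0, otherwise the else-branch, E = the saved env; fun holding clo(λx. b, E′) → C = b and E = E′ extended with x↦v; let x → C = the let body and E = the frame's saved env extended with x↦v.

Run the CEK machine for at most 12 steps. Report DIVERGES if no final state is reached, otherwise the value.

Answer: 12

Execution trace:
t=0: ⟨C=(let u = ((λx. 4) 4) in (3 * u)); E=∅; K=∅⟩
t=1: ⟨C=((λx. 4) 4); E=∅; K=[let u]⟩
t=2: ⟨C=(λx. 4); E=∅; K=[arg :: let u]⟩
t=3: ⟨C=4; E=∅; K=[fun :: let u]⟩
t=4: ⟨C=4; E={x↦4}; K=[let u]⟩
t=5: ⟨C=(3 * u); E={u↦4}; K=∅⟩
t=6: ⟨C=3; E={u↦4}; K=[mulR]⟩
t=7: ⟨C=u; E={u↦4}; K=[mulL(3)]⟩
→ final value 12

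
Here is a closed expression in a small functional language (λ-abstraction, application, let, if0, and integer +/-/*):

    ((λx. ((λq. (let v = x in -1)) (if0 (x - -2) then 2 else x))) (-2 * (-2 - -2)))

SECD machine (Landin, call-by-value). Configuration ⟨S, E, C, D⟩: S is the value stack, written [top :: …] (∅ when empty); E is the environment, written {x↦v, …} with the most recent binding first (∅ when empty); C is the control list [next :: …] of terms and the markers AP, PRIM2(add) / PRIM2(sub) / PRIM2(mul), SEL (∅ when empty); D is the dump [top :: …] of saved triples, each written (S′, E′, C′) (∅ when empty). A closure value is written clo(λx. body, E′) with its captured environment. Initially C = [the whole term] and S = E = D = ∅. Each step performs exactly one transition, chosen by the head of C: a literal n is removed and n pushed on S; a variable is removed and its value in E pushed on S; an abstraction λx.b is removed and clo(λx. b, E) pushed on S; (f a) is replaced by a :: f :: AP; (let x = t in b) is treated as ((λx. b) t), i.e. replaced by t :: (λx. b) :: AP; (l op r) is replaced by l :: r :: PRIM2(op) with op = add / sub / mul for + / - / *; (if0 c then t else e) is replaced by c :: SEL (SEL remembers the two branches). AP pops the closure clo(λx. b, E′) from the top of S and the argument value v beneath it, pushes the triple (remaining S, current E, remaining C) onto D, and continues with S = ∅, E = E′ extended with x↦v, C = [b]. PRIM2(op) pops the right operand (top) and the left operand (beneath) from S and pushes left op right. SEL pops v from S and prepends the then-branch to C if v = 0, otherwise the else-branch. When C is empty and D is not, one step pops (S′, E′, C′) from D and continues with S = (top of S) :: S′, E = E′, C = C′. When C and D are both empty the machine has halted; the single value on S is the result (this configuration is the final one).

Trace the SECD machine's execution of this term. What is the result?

0. <S=∅, E=∅, C=[((λx. ((λq. (let v = x in -1)) (if0 (x - -2) then 2 else x))) (-2 * (-2 - -2)))], D=∅>
1. <S=∅, E=∅, C=[(-2 * (-2 - -2)) :: (λx. ((λq. (let v = x in -1)) (if0 (x - -2) then 2 else x))) :: AP], D=∅>
2. <S=∅, E=∅, C=[-2 :: (-2 - -2) :: PRIM2(mul) :: (λx. ((λq. (let v = x in -1)) (if0 (x - -2) then 2 else x))) :: AP], D=∅>
3. <S=[-2], E=∅, C=[(-2 - -2) :: PRIM2(mul) :: (λx. ((λq. (let v = x in -1)) (if0 (x - -2) then 2 else x))) :: AP], D=∅>
4. <S=[-2], E=∅, C=[-2 :: -2 :: PRIM2(sub) :: PRIM2(mul) :: (λx. ((λq. (let v = x in -1)) (if0 (x - -2) then 2 else x))) :: AP], D=∅>
5. <S=[-2 :: -2], E=∅, C=[-2 :: PRIM2(sub) :: PRIM2(mul) :: (λx. ((λq. (let v = x in -1)) (if0 (x - -2) then 2 else x))) :: AP], D=∅>
6. <S=[-2 :: -2 :: -2], E=∅, C=[PRIM2(sub) :: PRIM2(mul) :: (λx. ((λq. (let v = x in -1)) (if0 (x - -2) then 2 else x))) :: AP], D=∅>
7. <S=[0 :: -2], E=∅, C=[PRIM2(mul) :: (λx. ((λq. (let v = x in -1)) (if0 (x - -2) then 2 else x))) :: AP], D=∅>
8. <S=[0], E=∅, C=[(λx. ((λq. (let v = x in -1)) (if0 (x - -2) then 2 else x))) :: AP], D=∅>
9. <S=[clo(λx. ((λq. (let v = x in -1)) (if0 (x - -2) then 2 else x)), ∅) :: 0], E=∅, C=[AP], D=∅>
10. <S=∅, E={x↦0}, C=[((λq. (let v = x in -1)) (if0 (x - -2) then 2 else x))], D=[(∅, ∅, ∅)]>
11. <S=∅, E={x↦0}, C=[(if0 (x - -2) then 2 else x) :: (λq. (let v = x in -1)) :: AP], D=[(∅, ∅, ∅)]>
12. <S=∅, E={x↦0}, C=[(x - -2) :: SEL :: (λq. (let v = x in -1)) :: AP], D=[(∅, ∅, ∅)]>
13. <S=∅, E={x↦0}, C=[x :: -2 :: PRIM2(sub) :: SEL :: (λq. (let v = x in -1)) :: AP], D=[(∅, ∅, ∅)]>
14. <S=[0], E={x↦0}, C=[-2 :: PRIM2(sub) :: SEL :: (λq. (let v = x in -1)) :: AP], D=[(∅, ∅, ∅)]>
15. <S=[-2 :: 0], E={x↦0}, C=[PRIM2(sub) :: SEL :: (λq. (let v = x in -1)) :: AP], D=[(∅, ∅, ∅)]>
16. <S=[2], E={x↦0}, C=[SEL :: (λq. (let v = x in -1)) :: AP], D=[(∅, ∅, ∅)]>
17. <S=∅, E={x↦0}, C=[x :: (λq. (let v = x in -1)) :: AP], D=[(∅, ∅, ∅)]>
18. <S=[0], E={x↦0}, C=[(λq. (let v = x in -1)) :: AP], D=[(∅, ∅, ∅)]>
19. <S=[clo(λq. (let v = x in -1), {x↦0}) :: 0], E={x↦0}, C=[AP], D=[(∅, ∅, ∅)]>
20. <S=∅, E={q↦0, x↦0}, C=[(let v = x in -1)], D=[(∅, {x↦0}, ∅) :: (∅, ∅, ∅)]>
21. <S=∅, E={q↦0, x↦0}, C=[x :: (λv. -1) :: AP], D=[(∅, {x↦0}, ∅) :: (∅, ∅, ∅)]>
22. <S=[0], E={q↦0, x↦0}, C=[(λv. -1) :: AP], D=[(∅, {x↦0}, ∅) :: (∅, ∅, ∅)]>
23. <S=[clo(λv. -1, {q↦0, x↦0}) :: 0], E={q↦0, x↦0}, C=[AP], D=[(∅, {x↦0}, ∅) :: (∅, ∅, ∅)]>
24. <S=∅, E={v↦0, q↦0, x↦0}, C=[-1], D=[(∅, {q↦0, x↦0}, ∅) :: (∅, {x↦0}, ∅) :: (∅, ∅, ∅)]>
25. <S=[-1], E={v↦0, q↦0, x↦0}, C=∅, D=[(∅, {q↦0, x↦0}, ∅) :: (∅, {x↦0}, ∅) :: (∅, ∅, ∅)]>
26. <S=[-1], E={q↦0, x↦0}, C=∅, D=[(∅, {x↦0}, ∅) :: (∅, ∅, ∅)]>
27. <S=[-1], E={x↦0}, C=∅, D=[(∅, ∅, ∅)]>
28. <S=[-1], E=∅, C=∅, D=∅>
→ final value -1

Answer: -1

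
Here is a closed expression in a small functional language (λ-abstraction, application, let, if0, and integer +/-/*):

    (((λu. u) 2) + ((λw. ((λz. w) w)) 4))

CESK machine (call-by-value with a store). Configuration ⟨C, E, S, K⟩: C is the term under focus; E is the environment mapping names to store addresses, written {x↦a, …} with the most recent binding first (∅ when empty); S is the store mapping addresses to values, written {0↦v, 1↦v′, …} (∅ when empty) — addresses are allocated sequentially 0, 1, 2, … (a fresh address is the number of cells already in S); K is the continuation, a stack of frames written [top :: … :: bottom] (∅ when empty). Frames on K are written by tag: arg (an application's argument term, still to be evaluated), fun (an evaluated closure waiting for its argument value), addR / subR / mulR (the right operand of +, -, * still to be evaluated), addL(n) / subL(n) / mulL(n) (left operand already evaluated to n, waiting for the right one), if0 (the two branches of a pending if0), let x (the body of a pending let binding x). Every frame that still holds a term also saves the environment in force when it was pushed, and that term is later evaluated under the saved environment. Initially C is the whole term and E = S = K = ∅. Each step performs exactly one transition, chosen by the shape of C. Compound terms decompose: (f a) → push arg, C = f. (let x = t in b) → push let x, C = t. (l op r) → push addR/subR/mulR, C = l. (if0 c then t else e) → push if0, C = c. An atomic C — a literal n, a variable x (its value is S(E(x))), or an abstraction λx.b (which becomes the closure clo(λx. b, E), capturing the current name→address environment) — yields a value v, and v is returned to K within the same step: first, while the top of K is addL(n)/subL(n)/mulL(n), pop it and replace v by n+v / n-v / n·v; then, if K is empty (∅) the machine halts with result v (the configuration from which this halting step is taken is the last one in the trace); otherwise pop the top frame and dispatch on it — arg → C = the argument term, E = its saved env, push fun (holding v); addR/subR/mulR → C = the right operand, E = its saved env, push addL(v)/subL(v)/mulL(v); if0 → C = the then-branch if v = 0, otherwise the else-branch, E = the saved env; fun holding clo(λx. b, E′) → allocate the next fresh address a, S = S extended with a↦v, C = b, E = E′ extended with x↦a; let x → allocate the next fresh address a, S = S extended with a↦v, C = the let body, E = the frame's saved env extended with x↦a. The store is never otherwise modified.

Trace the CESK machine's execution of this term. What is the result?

t=0: ⟨C=(((λu. u) 2) + ((λw. ((λz. w) w)) 4)); E=∅; S=∅; K=∅⟩
t=1: ⟨C=((λu. u) 2); E=∅; S=∅; K=[addR]⟩
t=2: ⟨C=(λu. u); E=∅; S=∅; K=[arg :: addR]⟩
t=3: ⟨C=2; E=∅; S=∅; K=[fun :: addR]⟩
t=4: ⟨C=u; E={u↦0}; S={0↦2}; K=[addR]⟩
t=5: ⟨C=((λw. ((λz. w) w)) 4); E=∅; S={0↦2}; K=[addL(2)]⟩
t=6: ⟨C=(λw. ((λz. w) w)); E=∅; S={0↦2}; K=[arg :: addL(2)]⟩
t=7: ⟨C=4; E=∅; S={0↦2}; K=[fun :: addL(2)]⟩
t=8: ⟨C=((λz. w) w); E={w↦1}; S={0↦2, 1↦4}; K=[addL(2)]⟩
t=9: ⟨C=(λz. w); E={w↦1}; S={0↦2, 1↦4}; K=[arg :: addL(2)]⟩
t=10: ⟨C=w; E={w↦1}; S={0↦2, 1↦4}; K=[fun :: addL(2)]⟩
t=11: ⟨C=w; E={z↦2, w↦1}; S={0↦2, 1↦4, 2↦4}; K=[addL(2)]⟩
→ final value 6

Answer: 6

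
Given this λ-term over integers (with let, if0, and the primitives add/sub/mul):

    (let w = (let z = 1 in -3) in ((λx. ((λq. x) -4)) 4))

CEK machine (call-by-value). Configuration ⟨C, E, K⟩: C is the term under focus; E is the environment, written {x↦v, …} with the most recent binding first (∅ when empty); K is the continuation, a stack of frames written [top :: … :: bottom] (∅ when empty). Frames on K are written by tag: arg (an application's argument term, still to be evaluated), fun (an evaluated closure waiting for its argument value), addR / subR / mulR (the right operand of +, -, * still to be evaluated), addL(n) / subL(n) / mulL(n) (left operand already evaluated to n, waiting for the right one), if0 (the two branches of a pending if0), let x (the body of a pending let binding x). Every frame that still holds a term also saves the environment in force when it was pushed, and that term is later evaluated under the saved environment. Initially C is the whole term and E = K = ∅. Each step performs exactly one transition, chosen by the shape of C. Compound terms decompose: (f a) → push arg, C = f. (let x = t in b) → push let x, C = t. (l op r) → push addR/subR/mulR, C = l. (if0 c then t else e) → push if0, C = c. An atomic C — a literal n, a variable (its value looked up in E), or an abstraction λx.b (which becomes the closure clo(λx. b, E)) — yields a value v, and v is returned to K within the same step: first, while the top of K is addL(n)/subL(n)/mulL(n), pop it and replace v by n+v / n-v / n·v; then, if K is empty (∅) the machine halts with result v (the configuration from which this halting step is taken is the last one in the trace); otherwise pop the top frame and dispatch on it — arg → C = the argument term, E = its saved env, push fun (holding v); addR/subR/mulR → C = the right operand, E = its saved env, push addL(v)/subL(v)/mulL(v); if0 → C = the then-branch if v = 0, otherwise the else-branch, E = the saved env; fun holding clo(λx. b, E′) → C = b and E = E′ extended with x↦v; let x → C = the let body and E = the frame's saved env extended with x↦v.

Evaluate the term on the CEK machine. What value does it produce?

t=0: <C=(let w = (let z = 1 in -3) in ((λx. ((λq. x) -4)) 4)), E=∅, K=∅>
t=1: <C=(let z = 1 in -3), E=∅, K=[let w]>
t=2: <C=1, E=∅, K=[let z :: let w]>
t=3: <C=-3, E={z↦1}, K=[let w]>
t=4: <C=((λx. ((λq. x) -4)) 4), E={w↦-3}, K=∅>
t=5: <C=(λx. ((λq. x) -4)), E={w↦-3}, K=[arg]>
t=6: <C=4, E={w↦-3}, K=[fun]>
t=7: <C=((λq. x) -4), E={x↦4, w↦-3}, K=∅>
t=8: <C=(λq. x), E={x↦4, w↦-3}, K=[arg]>
t=9: <C=-4, E={x↦4, w↦-3}, K=[fun]>
t=10: <C=x, E={q↦-4, x↦4, w↦-3}, K=∅>
→ final value 4

Answer: 4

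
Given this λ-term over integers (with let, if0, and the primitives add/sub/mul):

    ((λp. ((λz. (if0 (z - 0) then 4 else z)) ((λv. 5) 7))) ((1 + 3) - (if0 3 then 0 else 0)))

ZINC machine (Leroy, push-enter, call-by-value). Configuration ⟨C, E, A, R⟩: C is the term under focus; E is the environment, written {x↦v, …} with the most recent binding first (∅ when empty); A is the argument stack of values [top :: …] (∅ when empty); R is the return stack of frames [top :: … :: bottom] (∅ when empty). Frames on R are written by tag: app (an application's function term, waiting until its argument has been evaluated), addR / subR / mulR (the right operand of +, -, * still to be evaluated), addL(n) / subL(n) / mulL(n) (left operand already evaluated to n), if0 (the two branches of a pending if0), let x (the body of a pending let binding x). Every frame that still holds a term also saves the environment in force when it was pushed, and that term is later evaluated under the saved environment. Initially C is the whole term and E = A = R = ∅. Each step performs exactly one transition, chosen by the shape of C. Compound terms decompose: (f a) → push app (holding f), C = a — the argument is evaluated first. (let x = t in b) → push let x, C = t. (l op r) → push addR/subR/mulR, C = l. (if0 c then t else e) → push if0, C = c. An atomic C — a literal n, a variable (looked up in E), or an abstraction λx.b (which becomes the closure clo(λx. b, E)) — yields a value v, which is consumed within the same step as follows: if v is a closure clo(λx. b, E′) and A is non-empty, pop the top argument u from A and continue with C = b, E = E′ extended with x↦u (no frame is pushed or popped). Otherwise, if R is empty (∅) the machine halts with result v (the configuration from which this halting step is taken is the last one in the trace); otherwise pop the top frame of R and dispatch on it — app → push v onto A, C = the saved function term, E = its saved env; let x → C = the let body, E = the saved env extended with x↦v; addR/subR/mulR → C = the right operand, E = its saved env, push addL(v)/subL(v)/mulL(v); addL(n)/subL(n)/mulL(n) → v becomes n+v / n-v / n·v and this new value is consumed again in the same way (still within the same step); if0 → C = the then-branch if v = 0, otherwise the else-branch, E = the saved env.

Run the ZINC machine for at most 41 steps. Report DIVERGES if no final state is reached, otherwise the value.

Answer: 5

Machine steps:
0. [C=((λp. ((λz. (if0 (z - 0) then 4 else z)) ((λv. 5) 7))) ((1 + 3) - (if0 3 then 0 else 0))) | E=∅ | A=∅ | R=∅]
1. [C=((1 + 3) - (if0 3 then 0 else 0)) | E=∅ | A=∅ | R=[app]]
2. [C=(1 + 3) | E=∅ | A=∅ | R=[subR :: app]]
3. [C=1 | E=∅ | A=∅ | R=[addR :: subR :: app]]
4. [C=3 | E=∅ | A=∅ | R=[addL(1) :: subR :: app]]
5. [C=(if0 3 then 0 else 0) | E=∅ | A=∅ | R=[subL(4) :: app]]
6. [C=3 | E=∅ | A=∅ | R=[if0 :: subL(4) :: app]]
7. [C=0 | E=∅ | A=∅ | R=[subL(4) :: app]]
8. [C=(λp. ((λz. (if0 (z - 0) then 4 else z)) ((λv. 5) 7))) | E=∅ | A=[4] | R=∅]
9. [C=((λz. (if0 (z - 0) then 4 else z)) ((λv. 5) 7)) | E={p↦4} | A=∅ | R=∅]
10. [C=((λv. 5) 7) | E={p↦4} | A=∅ | R=[app]]
11. [C=7 | E={p↦4} | A=∅ | R=[app :: app]]
12. [C=(λv. 5) | E={p↦4} | A=[7] | R=[app]]
13. [C=5 | E={v↦7, p↦4} | A=∅ | R=[app]]
14. [C=(λz. (if0 (z - 0) then 4 else z)) | E={p↦4} | A=[5] | R=∅]
15. [C=(if0 (z - 0) then 4 else z) | E={z↦5, p↦4} | A=∅ | R=∅]
16. [C=(z - 0) | E={z↦5, p↦4} | A=∅ | R=[if0]]
17. [C=z | E={z↦5, p↦4} | A=∅ | R=[subR :: if0]]
18. [C=0 | E={z↦5, p↦4} | A=∅ | R=[subL(5) :: if0]]
19. [C=z | E={z↦5, p↦4} | A=∅ | R=∅]
→ final value 5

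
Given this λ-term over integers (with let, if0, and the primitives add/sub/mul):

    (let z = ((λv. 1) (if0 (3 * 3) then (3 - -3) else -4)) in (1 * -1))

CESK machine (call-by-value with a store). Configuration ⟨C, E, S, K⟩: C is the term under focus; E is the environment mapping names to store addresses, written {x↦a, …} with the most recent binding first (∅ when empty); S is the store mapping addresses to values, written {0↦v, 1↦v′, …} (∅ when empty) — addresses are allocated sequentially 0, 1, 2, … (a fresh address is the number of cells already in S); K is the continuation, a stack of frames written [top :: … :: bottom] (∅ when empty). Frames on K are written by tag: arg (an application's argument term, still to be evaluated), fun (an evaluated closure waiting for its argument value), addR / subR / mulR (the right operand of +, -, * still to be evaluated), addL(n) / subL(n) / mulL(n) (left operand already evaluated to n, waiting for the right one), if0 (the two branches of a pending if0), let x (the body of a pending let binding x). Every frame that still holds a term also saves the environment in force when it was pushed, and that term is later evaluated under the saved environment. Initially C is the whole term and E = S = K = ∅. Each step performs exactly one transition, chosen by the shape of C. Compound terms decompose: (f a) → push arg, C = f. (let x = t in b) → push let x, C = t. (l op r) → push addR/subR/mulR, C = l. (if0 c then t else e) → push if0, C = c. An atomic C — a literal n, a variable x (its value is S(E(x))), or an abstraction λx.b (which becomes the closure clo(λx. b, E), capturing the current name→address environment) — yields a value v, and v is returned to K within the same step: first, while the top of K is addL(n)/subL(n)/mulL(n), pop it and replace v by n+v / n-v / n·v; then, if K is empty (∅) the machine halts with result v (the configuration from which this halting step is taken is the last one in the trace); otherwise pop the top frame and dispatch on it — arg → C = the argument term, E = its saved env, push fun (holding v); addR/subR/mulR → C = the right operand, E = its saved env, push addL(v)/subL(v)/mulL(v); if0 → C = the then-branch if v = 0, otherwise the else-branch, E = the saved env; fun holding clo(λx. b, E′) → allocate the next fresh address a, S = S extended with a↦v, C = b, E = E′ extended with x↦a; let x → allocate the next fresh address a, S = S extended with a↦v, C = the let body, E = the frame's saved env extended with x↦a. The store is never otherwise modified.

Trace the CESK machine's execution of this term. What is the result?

0. [C=(let z = ((λv. 1) (if0 (3 * 3) then (3 - -3) else -4)) in (1 * -1)) | E=∅ | S=∅ | K=∅]
1. [C=((λv. 1) (if0 (3 * 3) then (3 - -3) else -4)) | E=∅ | S=∅ | K=[let z]]
2. [C=(λv. 1) | E=∅ | S=∅ | K=[arg :: let z]]
3. [C=(if0 (3 * 3) then (3 - -3) else -4) | E=∅ | S=∅ | K=[fun :: let z]]
4. [C=(3 * 3) | E=∅ | S=∅ | K=[if0 :: fun :: let z]]
5. [C=3 | E=∅ | S=∅ | K=[mulR :: if0 :: fun :: let z]]
6. [C=3 | E=∅ | S=∅ | K=[mulL(3) :: if0 :: fun :: let z]]
7. [C=-4 | E=∅ | S=∅ | K=[fun :: let z]]
8. [C=1 | E={v↦0} | S={0↦-4} | K=[let z]]
9. [C=(1 * -1) | E={z↦1} | S={0↦-4, 1↦1} | K=∅]
10. [C=1 | E={z↦1} | S={0↦-4, 1↦1} | K=[mulR]]
11. [C=-1 | E={z↦1} | S={0↦-4, 1↦1} | K=[mulL(1)]]
→ final value -1

Answer: -1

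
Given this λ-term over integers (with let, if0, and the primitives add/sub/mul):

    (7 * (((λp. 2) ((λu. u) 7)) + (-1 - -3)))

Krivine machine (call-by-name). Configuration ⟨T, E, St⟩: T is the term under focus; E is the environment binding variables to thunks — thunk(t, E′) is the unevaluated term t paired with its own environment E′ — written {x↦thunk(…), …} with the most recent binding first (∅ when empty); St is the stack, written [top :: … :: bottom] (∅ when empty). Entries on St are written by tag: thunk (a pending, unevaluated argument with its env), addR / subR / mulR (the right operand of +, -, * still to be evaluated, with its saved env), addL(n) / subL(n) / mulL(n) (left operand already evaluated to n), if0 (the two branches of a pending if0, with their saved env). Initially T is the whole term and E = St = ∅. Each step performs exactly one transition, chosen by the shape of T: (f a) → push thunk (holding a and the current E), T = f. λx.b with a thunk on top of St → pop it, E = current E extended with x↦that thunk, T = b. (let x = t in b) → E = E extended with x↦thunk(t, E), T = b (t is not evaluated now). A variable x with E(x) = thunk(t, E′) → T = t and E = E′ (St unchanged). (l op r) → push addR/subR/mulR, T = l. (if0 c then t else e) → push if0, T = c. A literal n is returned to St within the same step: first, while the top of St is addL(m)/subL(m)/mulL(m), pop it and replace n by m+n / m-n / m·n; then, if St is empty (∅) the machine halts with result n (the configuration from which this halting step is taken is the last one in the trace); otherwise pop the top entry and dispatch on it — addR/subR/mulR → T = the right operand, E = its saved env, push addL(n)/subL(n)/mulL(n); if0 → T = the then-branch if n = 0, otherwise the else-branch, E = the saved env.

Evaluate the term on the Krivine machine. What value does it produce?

Answer: 28

Machine steps:
0. [T=(7 * (((λp. 2) ((λu. u) 7)) + (-1 - -3))) | E=∅ | St=∅]
1. [T=7 | E=∅ | St=[mulR]]
2. [T=(((λp. 2) ((λu. u) 7)) + (-1 - -3)) | E=∅ | St=[mulL(7)]]
3. [T=((λp. 2) ((λu. u) 7)) | E=∅ | St=[addR :: mulL(7)]]
4. [T=(λp. 2) | E=∅ | St=[thunk :: addR :: mulL(7)]]
5. [T=2 | E={p↦thunk(((λu. u) 7), ∅)} | St=[addR :: mulL(7)]]
6. [T=(-1 - -3) | E=∅ | St=[addL(2) :: mulL(7)]]
7. [T=-1 | E=∅ | St=[subR :: addL(2) :: mulL(7)]]
8. [T=-3 | E=∅ | St=[subL(-1) :: addL(2) :: mulL(7)]]
→ final value 28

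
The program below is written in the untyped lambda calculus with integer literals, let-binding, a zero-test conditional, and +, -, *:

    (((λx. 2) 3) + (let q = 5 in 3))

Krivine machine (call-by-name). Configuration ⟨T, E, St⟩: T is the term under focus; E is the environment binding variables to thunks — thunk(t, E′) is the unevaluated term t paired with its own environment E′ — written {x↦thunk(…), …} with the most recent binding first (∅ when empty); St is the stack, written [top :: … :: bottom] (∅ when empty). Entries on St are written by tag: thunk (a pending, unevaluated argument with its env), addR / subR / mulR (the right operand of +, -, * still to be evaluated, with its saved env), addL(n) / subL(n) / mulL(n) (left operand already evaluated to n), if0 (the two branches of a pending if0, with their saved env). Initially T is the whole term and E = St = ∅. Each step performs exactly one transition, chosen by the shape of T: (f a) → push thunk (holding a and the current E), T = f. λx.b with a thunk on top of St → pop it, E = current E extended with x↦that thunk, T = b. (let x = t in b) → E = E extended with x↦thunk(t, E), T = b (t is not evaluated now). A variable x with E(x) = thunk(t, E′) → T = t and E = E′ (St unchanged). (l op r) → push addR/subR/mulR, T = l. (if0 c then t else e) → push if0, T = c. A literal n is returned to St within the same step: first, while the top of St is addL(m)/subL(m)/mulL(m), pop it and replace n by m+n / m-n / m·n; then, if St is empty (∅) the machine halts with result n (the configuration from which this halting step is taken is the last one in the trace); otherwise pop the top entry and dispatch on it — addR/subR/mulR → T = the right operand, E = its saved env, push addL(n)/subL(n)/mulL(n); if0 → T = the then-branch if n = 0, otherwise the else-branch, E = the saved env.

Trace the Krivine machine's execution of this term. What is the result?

[0] <T=(((λx. 2) 3) + (let q = 5 in 3)), E=∅, St=∅>
[1] <T=((λx. 2) 3), E=∅, St=[addR]>
[2] <T=(λx. 2), E=∅, St=[thunk :: addR]>
[3] <T=2, E={x↦thunk(3, ∅)}, St=[addR]>
[4] <T=(let q = 5 in 3), E=∅, St=[addL(2)]>
[5] <T=3, E={q↦thunk(5, ∅)}, St=[addL(2)]>
→ final value 5

Answer: 5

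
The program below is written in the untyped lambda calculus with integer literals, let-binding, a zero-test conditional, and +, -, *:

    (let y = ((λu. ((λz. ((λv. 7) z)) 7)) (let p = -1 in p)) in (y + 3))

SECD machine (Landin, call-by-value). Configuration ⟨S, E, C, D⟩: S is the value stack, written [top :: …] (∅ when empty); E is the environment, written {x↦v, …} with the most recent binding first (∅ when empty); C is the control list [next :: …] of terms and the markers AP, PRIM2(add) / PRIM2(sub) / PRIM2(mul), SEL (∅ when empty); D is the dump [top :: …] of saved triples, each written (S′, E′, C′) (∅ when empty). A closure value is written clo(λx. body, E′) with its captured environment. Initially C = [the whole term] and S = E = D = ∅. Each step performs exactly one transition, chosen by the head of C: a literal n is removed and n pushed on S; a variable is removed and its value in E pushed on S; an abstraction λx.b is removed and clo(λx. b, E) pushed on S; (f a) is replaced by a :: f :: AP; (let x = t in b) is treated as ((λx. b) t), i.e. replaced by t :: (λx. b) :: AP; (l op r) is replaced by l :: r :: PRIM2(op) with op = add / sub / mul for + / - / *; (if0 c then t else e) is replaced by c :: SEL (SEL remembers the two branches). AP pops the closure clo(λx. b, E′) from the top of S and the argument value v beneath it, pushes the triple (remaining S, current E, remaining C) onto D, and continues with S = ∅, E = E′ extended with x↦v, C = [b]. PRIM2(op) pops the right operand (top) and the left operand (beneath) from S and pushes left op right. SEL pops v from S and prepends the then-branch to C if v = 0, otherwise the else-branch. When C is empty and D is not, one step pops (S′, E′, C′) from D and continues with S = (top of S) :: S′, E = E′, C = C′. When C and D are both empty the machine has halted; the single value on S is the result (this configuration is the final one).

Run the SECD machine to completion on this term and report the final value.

0. <S=∅, E=∅, C=[(let y = ((λu. ((λz. ((λv. 7) z)) 7)) (let p = -1 in p)) in (y + 3))], D=∅>
1. <S=∅, E=∅, C=[((λu. ((λz. ((λv. 7) z)) 7)) (let p = -1 in p)) :: (λy. (y + 3)) :: AP], D=∅>
2. <S=∅, E=∅, C=[(let p = -1 in p) :: (λu. ((λz. ((λv. 7) z)) 7)) :: AP :: (λy. (y + 3)) :: AP], D=∅>
3. <S=∅, E=∅, C=[-1 :: (λp. p) :: AP :: (λu. ((λz. ((λv. 7) z)) 7)) :: AP :: (λy. (y + 3)) :: AP], D=∅>
4. <S=[-1], E=∅, C=[(λp. p) :: AP :: (λu. ((λz. ((λv. 7) z)) 7)) :: AP :: (λy. (y + 3)) :: AP], D=∅>
5. <S=[clo(λp. p, ∅) :: -1], E=∅, C=[AP :: (λu. ((λz. ((λv. 7) z)) 7)) :: AP :: (λy. (y + 3)) :: AP], D=∅>
6. <S=∅, E={p↦-1}, C=[p], D=[(∅, ∅, [(λu. ((λz. ((λv. 7) z)) 7)) :: AP :: (λy. (y + 3)) :: AP])]>
7. <S=[-1], E={p↦-1}, C=∅, D=[(∅, ∅, [(λu. ((λz. ((λv. 7) z)) 7)) :: AP :: (λy. (y + 3)) :: AP])]>
8. <S=[-1], E=∅, C=[(λu. ((λz. ((λv. 7) z)) 7)) :: AP :: (λy. (y + 3)) :: AP], D=∅>
9. <S=[clo(λu. ((λz. ((λv. 7) z)) 7), ∅) :: -1], E=∅, C=[AP :: (λy. (y + 3)) :: AP], D=∅>
10. <S=∅, E={u↦-1}, C=[((λz. ((λv. 7) z)) 7)], D=[(∅, ∅, [(λy. (y + 3)) :: AP])]>
11. <S=∅, E={u↦-1}, C=[7 :: (λz. ((λv. 7) z)) :: AP], D=[(∅, ∅, [(λy. (y + 3)) :: AP])]>
12. <S=[7], E={u↦-1}, C=[(λz. ((λv. 7) z)) :: AP], D=[(∅, ∅, [(λy. (y + 3)) :: AP])]>
13. <S=[clo(λz. ((λv. 7) z), {u↦-1}) :: 7], E={u↦-1}, C=[AP], D=[(∅, ∅, [(λy. (y + 3)) :: AP])]>
14. <S=∅, E={z↦7, u↦-1}, C=[((λv. 7) z)], D=[(∅, {u↦-1}, ∅) :: (∅, ∅, [(λy. (y + 3)) :: AP])]>
15. <S=∅, E={z↦7, u↦-1}, C=[z :: (λv. 7) :: AP], D=[(∅, {u↦-1}, ∅) :: (∅, ∅, [(λy. (y + 3)) :: AP])]>
16. <S=[7], E={z↦7, u↦-1}, C=[(λv. 7) :: AP], D=[(∅, {u↦-1}, ∅) :: (∅, ∅, [(λy. (y + 3)) :: AP])]>
17. <S=[clo(λv. 7, {z↦7, u↦-1}) :: 7], E={z↦7, u↦-1}, C=[AP], D=[(∅, {u↦-1}, ∅) :: (∅, ∅, [(λy. (y + 3)) :: AP])]>
18. <S=∅, E={v↦7, z↦7, u↦-1}, C=[7], D=[(∅, {z↦7, u↦-1}, ∅) :: (∅, {u↦-1}, ∅) :: (∅, ∅, [(λy. (y + 3)) :: AP])]>
19. <S=[7], E={v↦7, z↦7, u↦-1}, C=∅, D=[(∅, {z↦7, u↦-1}, ∅) :: (∅, {u↦-1}, ∅) :: (∅, ∅, [(λy. (y + 3)) :: AP])]>
20. <S=[7], E={z↦7, u↦-1}, C=∅, D=[(∅, {u↦-1}, ∅) :: (∅, ∅, [(λy. (y + 3)) :: AP])]>
21. <S=[7], E={u↦-1}, C=∅, D=[(∅, ∅, [(λy. (y + 3)) :: AP])]>
22. <S=[7], E=∅, C=[(λy. (y + 3)) :: AP], D=∅>
23. <S=[clo(λy. (y + 3), ∅) :: 7], E=∅, C=[AP], D=∅>
24. <S=∅, E={y↦7}, C=[(y + 3)], D=[(∅, ∅, ∅)]>
25. <S=∅, E={y↦7}, C=[y :: 3 :: PRIM2(add)], D=[(∅, ∅, ∅)]>
26. <S=[7], E={y↦7}, C=[3 :: PRIM2(add)], D=[(∅, ∅, ∅)]>
27. <S=[3 :: 7], E={y↦7}, C=[PRIM2(add)], D=[(∅, ∅, ∅)]>
28. <S=[10], E={y↦7}, C=∅, D=[(∅, ∅, ∅)]>
29. <S=[10], E=∅, C=∅, D=∅>
→ final value 10

Answer: 10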